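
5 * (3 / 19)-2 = -23 / 19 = -1.21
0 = 0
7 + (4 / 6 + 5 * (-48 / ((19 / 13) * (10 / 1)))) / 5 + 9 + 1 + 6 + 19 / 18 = 35747 / 1710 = 20.90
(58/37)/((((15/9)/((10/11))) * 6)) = 58/407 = 0.14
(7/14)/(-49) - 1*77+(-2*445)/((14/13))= -88537/98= -903.44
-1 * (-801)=801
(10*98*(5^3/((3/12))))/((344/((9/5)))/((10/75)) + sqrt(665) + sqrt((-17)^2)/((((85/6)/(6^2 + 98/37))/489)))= 145573312080000/7163494173319-6037290000*sqrt(665)/7163494173319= 20.30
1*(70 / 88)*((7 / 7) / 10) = 0.08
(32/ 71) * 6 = 2.70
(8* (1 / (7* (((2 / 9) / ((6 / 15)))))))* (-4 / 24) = -12 / 35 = -0.34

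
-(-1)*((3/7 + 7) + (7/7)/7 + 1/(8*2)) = 855/112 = 7.63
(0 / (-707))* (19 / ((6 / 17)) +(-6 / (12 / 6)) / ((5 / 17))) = 0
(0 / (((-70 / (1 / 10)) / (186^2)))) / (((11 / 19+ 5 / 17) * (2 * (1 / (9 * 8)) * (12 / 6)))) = 0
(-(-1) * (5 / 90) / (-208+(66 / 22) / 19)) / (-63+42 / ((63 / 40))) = 19 / 2582646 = 0.00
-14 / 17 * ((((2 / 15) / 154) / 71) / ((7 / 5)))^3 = -2 / 3674988524024433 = -0.00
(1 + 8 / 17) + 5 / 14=435 / 238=1.83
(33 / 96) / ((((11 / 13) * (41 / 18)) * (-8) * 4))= -117 / 20992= -0.01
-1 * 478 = -478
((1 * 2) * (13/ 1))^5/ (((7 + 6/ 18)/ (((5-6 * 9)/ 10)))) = -7938919.42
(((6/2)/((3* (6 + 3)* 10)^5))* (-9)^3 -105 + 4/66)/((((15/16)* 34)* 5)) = -757358100011/1150225312500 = -0.66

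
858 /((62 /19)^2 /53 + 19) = 5472038 /122457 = 44.69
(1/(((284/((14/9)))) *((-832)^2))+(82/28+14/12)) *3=25360318513/2064211968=12.29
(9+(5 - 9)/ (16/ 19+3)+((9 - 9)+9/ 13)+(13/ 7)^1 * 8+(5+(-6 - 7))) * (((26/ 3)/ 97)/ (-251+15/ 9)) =-51511/ 9269029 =-0.01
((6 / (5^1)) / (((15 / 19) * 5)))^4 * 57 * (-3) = -356558256 / 244140625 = -1.46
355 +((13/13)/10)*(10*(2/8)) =1421/4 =355.25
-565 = -565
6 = 6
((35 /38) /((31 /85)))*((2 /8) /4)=2975 /18848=0.16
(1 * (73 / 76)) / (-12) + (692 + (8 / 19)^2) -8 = 684.10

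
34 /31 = 1.10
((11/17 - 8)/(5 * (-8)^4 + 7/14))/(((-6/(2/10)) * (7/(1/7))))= 25/102361539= 0.00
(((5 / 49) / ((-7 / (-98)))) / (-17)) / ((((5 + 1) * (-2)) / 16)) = 40 / 357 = 0.11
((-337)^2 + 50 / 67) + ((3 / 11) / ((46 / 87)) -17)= 3849682691 / 33902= 113553.26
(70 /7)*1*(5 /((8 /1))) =25 /4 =6.25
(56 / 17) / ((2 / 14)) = 392 / 17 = 23.06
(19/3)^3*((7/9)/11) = 48013/2673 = 17.96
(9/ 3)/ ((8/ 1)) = 3/ 8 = 0.38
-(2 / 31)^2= -4 / 961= -0.00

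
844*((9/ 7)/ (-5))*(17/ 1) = -129132/ 35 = -3689.49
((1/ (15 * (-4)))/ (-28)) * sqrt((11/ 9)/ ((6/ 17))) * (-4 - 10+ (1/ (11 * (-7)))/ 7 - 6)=-10781 * sqrt(1122)/ 16299360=-0.02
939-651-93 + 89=284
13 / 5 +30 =163 / 5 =32.60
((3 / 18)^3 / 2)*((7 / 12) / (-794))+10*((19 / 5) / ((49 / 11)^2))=18925792601 / 9882746496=1.92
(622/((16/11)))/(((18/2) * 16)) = 3421/1152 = 2.97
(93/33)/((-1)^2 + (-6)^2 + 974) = 31/11121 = 0.00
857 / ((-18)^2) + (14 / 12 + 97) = 32663 / 324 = 100.81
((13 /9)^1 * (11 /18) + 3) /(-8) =-629 /1296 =-0.49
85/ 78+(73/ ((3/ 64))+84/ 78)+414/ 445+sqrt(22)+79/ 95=sqrt(22)+26400939/ 16910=1565.95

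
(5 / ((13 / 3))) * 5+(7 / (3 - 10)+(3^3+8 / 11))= 4647 / 143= 32.50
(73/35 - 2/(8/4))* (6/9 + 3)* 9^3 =101574/35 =2902.11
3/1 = 3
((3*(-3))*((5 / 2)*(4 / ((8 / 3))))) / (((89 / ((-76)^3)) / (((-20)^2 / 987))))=1975392000 / 29281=67463.27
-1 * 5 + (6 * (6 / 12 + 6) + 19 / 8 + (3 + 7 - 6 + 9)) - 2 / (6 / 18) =347 / 8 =43.38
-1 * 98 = -98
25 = 25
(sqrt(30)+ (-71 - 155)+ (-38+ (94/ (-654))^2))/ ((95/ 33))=-310497517/ 3386085+ 33*sqrt(30)/ 95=-89.80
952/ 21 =136/ 3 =45.33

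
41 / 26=1.58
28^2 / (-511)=-112 / 73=-1.53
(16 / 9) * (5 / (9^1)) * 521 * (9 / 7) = 41680 / 63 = 661.59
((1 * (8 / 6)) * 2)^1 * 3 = 8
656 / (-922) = -328 / 461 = -0.71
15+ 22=37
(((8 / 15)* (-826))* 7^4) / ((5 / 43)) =-682229744 / 75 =-9096396.59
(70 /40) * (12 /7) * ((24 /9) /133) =8 /133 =0.06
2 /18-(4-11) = 64 /9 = 7.11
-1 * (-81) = 81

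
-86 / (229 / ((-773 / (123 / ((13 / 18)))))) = 432107 / 253503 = 1.70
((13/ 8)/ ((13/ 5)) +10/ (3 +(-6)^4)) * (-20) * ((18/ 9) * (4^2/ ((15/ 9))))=-105200/ 433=-242.96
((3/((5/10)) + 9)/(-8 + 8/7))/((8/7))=-1.91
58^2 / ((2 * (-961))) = -1682 / 961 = -1.75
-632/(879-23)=-79/107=-0.74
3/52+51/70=1431/1820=0.79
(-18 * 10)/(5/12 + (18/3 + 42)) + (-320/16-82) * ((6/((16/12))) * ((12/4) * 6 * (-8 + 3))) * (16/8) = 48000060/581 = 82616.28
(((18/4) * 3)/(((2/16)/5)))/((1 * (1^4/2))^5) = 17280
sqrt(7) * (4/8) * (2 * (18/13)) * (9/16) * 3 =243 * sqrt(7)/104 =6.18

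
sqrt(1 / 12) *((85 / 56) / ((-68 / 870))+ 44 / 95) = -201697 *sqrt(3) / 63840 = -5.47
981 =981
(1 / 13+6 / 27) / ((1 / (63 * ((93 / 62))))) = 735 / 26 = 28.27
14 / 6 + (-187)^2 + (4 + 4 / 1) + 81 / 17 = 1784189 / 51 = 34984.10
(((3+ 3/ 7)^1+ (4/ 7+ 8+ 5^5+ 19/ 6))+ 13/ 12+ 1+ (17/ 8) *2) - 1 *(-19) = 6331/ 2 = 3165.50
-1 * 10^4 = -10000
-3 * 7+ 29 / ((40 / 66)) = 537 / 20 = 26.85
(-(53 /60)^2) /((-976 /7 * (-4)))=-0.00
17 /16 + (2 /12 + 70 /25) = 967 /240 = 4.03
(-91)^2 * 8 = 66248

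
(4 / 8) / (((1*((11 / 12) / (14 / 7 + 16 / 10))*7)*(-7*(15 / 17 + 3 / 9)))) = -2754 / 83545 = -0.03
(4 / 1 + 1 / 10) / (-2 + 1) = -41 / 10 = -4.10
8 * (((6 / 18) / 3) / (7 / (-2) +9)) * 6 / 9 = 0.11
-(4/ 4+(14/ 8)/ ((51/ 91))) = -841/ 204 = -4.12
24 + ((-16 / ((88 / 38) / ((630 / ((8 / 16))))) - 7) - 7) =-95650 / 11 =-8695.45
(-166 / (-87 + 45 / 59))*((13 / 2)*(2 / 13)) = 1.92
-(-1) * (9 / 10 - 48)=-471 / 10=-47.10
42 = 42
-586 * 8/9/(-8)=586/9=65.11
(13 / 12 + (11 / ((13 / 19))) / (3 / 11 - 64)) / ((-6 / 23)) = -2090263 / 656136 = -3.19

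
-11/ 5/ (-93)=11/ 465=0.02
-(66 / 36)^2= -121 / 36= -3.36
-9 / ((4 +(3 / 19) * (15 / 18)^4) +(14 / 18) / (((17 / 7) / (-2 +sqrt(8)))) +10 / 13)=-124523862182928 / 55478315896873 +18968648864256 * sqrt(2) / 55478315896873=-1.76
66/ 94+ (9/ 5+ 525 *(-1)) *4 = -491643/ 235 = -2092.10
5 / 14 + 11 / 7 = 27 / 14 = 1.93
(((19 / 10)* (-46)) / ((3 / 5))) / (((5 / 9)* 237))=-437 / 395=-1.11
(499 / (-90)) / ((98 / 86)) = -21457 / 4410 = -4.87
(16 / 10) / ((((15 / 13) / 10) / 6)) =416 / 5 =83.20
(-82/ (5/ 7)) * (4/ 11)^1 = -2296/ 55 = -41.75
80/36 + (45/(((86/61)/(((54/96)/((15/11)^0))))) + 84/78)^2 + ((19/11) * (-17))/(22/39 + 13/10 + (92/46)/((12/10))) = 33840730715537/95034221568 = 356.09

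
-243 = -243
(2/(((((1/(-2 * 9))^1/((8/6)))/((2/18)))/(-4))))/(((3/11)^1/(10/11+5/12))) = 2800/27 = 103.70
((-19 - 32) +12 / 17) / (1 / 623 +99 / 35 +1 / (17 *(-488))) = -1299702600 / 73134421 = -17.77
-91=-91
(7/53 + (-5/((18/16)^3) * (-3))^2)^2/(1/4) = 483731775894657796/9794377382409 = 49388.72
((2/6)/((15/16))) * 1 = 16/45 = 0.36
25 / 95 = 0.26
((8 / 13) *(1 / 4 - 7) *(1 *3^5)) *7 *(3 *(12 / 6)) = -551124 / 13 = -42394.15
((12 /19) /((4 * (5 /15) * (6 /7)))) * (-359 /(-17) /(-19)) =-7539 /12274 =-0.61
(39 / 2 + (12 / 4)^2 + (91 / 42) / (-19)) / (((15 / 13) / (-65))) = -273442 / 171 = -1599.08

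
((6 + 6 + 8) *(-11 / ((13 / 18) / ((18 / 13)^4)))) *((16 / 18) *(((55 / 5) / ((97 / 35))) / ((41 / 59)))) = -8393545036800 / 1476632261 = -5684.25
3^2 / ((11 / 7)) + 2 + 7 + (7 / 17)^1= 2831 / 187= 15.14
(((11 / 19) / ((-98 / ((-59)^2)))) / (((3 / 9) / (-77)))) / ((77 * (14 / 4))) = 114873 / 6517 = 17.63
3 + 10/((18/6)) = 19/3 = 6.33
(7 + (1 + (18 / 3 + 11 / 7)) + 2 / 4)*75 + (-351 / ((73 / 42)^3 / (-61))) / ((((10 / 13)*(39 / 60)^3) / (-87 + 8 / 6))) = -116991599056425 / 70801094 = -1652398.18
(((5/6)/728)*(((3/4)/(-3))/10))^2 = 1/1221083136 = 0.00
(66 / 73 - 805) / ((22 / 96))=-2817552 / 803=-3508.78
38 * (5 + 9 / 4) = 551 / 2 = 275.50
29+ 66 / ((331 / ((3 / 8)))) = 38495 / 1324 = 29.07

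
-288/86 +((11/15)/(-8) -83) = -446033/5160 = -86.44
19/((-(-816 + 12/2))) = 19/810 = 0.02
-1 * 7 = -7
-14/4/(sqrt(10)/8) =-14*sqrt(10)/5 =-8.85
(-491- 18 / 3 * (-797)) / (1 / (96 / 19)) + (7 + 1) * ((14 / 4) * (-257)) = 275212 / 19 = 14484.84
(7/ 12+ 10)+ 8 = 223/ 12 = 18.58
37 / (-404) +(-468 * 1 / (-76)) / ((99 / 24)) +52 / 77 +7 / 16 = 5943769 / 2364208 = 2.51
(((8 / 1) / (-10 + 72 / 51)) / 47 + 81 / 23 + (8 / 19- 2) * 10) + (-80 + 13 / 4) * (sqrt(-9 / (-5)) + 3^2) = -4216388989 / 5997388- 921 * sqrt(5) / 20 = -806.01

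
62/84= 31/42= 0.74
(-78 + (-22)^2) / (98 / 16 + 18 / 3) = 3248 / 97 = 33.48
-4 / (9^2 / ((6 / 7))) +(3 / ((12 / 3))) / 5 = 407 / 3780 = 0.11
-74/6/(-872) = 37/2616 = 0.01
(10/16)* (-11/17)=-0.40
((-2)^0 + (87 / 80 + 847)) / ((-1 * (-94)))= 67927 / 7520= 9.03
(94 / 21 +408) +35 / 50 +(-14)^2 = 127927 / 210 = 609.18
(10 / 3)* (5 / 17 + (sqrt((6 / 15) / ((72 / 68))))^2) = 1028 / 459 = 2.24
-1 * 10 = -10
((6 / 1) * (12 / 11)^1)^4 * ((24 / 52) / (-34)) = -80621568 / 3235661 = -24.92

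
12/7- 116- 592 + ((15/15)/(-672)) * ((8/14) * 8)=-103825/147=-706.29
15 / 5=3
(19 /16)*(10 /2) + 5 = 175 /16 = 10.94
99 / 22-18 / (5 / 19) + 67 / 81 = -63.07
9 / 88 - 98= -8615 / 88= -97.90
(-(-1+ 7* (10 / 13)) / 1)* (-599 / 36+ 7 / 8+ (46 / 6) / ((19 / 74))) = -19283 / 312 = -61.80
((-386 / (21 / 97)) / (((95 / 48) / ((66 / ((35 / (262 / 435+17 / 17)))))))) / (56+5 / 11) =-101047870528 / 2095797375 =-48.21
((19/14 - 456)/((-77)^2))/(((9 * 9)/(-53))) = 337345/6723486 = 0.05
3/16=0.19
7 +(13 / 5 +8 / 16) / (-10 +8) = 109 / 20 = 5.45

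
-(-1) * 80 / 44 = 1.82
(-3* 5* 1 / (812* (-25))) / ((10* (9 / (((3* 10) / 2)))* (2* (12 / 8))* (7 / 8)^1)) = 1 / 21315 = 0.00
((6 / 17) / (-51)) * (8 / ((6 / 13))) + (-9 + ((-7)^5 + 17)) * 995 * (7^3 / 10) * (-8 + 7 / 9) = 21539807907631 / 5202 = 4140678182.94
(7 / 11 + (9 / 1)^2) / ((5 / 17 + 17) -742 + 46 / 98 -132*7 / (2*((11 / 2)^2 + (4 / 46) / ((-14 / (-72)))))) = -14787884146 / 133916871715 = -0.11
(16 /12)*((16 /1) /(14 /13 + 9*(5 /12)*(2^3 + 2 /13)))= 1664 /2469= 0.67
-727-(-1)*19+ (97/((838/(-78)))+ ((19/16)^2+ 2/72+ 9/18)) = -690331405/965376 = -715.09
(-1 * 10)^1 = -10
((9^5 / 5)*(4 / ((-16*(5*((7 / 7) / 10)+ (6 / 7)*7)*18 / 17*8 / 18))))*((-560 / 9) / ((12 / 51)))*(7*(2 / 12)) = 30970107 / 104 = 297789.49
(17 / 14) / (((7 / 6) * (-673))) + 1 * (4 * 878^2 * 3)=305057299965 / 32977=9250608.00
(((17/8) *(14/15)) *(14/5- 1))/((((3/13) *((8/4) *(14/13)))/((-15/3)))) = -2873/80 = -35.91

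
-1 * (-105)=105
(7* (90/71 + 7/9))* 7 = 100.22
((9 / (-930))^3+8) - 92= -2502444027 / 29791000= -84.00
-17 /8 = -2.12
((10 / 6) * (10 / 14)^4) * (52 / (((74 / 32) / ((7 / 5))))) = 520000 / 38073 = 13.66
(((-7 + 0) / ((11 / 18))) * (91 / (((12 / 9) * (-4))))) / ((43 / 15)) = 257985 / 3784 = 68.18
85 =85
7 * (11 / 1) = 77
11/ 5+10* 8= 411/ 5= 82.20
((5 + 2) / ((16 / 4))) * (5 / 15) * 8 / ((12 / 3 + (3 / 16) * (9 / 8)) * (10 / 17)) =2176 / 1155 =1.88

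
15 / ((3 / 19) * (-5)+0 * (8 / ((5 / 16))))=-19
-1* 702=-702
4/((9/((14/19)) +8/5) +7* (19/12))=1680/10457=0.16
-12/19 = -0.63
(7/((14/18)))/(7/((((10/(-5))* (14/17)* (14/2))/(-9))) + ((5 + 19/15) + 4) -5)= 3780/4507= 0.84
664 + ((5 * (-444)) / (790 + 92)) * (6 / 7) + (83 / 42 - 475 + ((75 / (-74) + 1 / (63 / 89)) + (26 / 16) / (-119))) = 2939058503 / 15533784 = 189.20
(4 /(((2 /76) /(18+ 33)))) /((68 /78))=8892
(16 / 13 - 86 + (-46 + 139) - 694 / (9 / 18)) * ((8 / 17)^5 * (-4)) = 2351038464 / 18458141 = 127.37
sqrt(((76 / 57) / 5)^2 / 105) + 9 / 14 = 4 *sqrt(105) / 1575 + 9 / 14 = 0.67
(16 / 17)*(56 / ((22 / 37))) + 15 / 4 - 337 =-182967 / 748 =-244.61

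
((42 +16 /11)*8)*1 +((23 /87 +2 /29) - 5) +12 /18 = 3780 /11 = 343.64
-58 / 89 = -0.65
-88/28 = -22/7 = -3.14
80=80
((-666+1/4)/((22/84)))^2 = 3127381929/484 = 6461532.91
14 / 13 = 1.08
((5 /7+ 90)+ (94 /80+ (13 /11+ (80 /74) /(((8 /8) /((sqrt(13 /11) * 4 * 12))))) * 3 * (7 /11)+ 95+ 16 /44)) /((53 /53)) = 40320 * sqrt(143) /4477+ 6420569 /33880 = 297.21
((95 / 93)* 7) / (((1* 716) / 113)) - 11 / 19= 695287 / 1265172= 0.55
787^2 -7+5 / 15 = 1858087 / 3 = 619362.33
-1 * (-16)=16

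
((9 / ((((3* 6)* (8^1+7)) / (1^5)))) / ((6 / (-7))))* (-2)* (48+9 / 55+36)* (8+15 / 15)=32403 / 550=58.91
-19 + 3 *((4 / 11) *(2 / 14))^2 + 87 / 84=-425849 / 23716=-17.96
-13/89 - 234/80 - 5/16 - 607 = -4345931/7120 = -610.38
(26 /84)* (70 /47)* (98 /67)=6370 /9447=0.67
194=194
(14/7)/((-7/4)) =-8/7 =-1.14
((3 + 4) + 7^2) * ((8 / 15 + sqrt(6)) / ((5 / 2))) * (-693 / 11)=-7056 * sqrt(6) / 5-18816 / 25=-4209.36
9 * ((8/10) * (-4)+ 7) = 171/5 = 34.20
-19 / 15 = -1.27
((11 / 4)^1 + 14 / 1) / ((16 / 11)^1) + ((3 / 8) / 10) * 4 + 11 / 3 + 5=19519 / 960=20.33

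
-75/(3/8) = -200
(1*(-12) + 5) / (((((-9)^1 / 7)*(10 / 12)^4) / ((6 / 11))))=42336 / 6875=6.16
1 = 1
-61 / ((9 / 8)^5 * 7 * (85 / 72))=-15990784 / 3903795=-4.10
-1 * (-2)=2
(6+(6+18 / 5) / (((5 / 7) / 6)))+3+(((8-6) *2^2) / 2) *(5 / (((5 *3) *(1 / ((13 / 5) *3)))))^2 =2917 / 25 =116.68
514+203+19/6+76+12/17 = 81281/102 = 796.87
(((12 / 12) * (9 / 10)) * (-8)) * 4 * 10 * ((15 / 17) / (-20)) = 216 / 17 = 12.71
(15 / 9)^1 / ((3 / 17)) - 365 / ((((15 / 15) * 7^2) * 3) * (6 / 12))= 1975 / 441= 4.48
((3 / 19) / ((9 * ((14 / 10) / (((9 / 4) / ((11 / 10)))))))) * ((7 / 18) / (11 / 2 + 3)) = 25 / 21318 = 0.00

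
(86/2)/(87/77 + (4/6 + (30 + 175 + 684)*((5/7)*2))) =9933/293785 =0.03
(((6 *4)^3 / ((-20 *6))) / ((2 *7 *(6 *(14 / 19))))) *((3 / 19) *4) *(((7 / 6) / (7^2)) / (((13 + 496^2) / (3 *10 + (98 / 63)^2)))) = -42016 / 11392372845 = -0.00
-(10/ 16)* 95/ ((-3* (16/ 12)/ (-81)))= -38475/ 32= -1202.34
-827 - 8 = -835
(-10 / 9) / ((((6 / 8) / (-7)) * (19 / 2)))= 560 / 513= 1.09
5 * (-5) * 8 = -200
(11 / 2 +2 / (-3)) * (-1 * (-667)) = 19343 / 6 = 3223.83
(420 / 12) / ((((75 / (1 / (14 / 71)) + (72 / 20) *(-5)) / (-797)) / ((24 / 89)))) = 3961090 / 1691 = 2342.45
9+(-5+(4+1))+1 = 10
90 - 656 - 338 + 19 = -885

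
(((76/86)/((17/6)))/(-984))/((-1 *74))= 0.00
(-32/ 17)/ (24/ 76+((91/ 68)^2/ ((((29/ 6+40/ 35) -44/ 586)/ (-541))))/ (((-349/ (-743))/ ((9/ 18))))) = 4191294470656/ 388439995783857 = 0.01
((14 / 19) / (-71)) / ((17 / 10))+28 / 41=636384 / 940253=0.68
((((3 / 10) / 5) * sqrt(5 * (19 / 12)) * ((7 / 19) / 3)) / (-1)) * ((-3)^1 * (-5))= -7 * sqrt(285) / 380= -0.31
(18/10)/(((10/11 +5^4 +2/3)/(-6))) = -1782/103385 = -0.02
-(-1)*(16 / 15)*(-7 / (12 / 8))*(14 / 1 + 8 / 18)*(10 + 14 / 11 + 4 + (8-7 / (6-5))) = -1170.03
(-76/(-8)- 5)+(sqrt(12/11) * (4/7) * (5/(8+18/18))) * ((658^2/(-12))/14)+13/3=53/6- 44180 * sqrt(33)/297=-845.69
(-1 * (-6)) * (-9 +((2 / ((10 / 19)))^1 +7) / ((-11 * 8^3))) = -380241 / 7040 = -54.01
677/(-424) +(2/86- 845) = -15434727/18232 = -846.57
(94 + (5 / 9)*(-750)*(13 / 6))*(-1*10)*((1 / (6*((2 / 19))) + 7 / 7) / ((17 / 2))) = 1128245 / 459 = 2458.05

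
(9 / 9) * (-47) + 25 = -22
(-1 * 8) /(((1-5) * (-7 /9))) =-18 /7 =-2.57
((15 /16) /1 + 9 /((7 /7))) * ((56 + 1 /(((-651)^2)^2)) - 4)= 494997684628409 /957905533872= 516.75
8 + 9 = 17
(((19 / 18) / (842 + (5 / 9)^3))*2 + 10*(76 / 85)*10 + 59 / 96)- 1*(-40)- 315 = -185332759363 / 1001954976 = -184.97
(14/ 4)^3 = 343/ 8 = 42.88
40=40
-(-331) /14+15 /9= 1063 /42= 25.31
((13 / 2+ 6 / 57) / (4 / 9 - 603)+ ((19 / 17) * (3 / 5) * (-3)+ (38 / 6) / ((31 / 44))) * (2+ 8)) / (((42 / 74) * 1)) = 2909976481 / 23674266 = 122.92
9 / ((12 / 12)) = 9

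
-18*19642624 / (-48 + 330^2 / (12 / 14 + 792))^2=-13445376128 / 303601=-44286.34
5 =5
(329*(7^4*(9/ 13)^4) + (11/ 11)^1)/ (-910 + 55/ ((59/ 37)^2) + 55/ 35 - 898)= -12628813577191/ 124212303098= -101.67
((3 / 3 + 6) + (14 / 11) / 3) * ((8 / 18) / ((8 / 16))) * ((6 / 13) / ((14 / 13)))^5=360 / 3773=0.10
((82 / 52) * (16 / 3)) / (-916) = -82 / 8931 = -0.01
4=4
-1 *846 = -846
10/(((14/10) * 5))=10/7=1.43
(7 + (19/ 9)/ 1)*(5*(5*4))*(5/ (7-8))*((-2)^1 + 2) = 0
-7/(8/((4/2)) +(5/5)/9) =-63/37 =-1.70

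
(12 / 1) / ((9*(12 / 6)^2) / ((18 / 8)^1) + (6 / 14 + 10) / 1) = 84 / 185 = 0.45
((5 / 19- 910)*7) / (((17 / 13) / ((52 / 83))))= -81792620 / 26809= -3050.94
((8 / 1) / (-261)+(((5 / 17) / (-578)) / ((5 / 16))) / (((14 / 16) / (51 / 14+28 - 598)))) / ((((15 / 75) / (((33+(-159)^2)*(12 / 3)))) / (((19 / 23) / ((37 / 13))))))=2680142813416640 / 17823445269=150371.76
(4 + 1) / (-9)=-5 / 9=-0.56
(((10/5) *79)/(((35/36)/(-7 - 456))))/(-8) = 329193/35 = 9405.51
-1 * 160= -160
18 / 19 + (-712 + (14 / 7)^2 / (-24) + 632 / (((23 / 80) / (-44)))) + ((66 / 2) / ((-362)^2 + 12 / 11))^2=-265425849699991984057 / 2724140951318976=-97434.70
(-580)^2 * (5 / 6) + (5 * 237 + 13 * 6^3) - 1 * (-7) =853000 / 3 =284333.33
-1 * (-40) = 40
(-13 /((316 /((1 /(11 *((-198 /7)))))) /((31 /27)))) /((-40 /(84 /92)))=-19747 /5698693440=-0.00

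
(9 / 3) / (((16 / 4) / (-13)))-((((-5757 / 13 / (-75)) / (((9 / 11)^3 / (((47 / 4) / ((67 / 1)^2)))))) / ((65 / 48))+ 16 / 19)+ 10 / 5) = -22089334651307 / 1751322748500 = -12.61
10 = 10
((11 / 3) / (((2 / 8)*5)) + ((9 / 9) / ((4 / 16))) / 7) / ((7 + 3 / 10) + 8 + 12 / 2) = 736 / 4473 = 0.16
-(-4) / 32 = 1 / 8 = 0.12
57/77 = 0.74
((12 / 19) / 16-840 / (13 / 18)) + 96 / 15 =-5713789 / 4940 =-1156.64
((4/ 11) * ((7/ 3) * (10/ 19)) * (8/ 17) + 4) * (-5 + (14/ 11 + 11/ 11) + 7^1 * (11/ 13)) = 1577564/ 117249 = 13.45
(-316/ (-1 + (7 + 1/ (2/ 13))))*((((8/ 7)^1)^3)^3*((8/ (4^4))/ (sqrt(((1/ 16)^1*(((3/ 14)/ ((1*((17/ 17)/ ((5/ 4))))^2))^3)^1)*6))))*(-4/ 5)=5428838662144*sqrt(7)/ 810675140625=17.72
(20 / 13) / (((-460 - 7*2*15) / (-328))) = 656 / 871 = 0.75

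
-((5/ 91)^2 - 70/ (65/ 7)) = 62401/ 8281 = 7.54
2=2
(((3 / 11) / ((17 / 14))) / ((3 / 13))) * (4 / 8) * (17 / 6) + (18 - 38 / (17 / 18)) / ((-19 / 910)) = 22732073 / 21318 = 1066.33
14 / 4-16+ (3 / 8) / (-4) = -403 / 32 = -12.59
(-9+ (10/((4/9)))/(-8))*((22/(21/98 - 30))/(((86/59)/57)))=16313913/47816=341.18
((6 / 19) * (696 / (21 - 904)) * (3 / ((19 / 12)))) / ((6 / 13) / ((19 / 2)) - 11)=1954368 / 45381785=0.04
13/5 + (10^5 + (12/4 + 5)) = 500053/5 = 100010.60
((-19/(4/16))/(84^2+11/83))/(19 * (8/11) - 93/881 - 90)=61130828/432978284359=0.00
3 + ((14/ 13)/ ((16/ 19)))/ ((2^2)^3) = 20101/ 6656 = 3.02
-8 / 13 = -0.62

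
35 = 35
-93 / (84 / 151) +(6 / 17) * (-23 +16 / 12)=-83217 / 476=-174.83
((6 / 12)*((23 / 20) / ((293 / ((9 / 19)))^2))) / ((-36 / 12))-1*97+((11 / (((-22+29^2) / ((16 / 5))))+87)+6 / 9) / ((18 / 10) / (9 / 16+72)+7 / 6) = -12164272502092181 / 520162391035560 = -23.39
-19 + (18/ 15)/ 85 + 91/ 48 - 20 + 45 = 161363/ 20400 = 7.91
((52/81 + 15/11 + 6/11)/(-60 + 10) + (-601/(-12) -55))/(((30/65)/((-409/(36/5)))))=2353415857/3849120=611.42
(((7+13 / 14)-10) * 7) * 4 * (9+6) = -870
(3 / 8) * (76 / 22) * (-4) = -57 / 11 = -5.18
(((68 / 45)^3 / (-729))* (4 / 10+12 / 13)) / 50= -0.00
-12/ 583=-0.02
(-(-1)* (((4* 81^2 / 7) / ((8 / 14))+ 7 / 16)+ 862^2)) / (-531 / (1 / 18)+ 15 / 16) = -11993687 / 152913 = -78.43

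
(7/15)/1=0.47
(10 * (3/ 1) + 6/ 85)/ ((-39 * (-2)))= 426/ 1105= 0.39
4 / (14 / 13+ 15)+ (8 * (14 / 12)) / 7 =1.58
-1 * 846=-846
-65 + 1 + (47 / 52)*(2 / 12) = -19921 / 312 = -63.85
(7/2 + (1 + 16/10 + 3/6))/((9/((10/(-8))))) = -11/12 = -0.92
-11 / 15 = -0.73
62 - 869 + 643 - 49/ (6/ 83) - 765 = -9641/ 6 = -1606.83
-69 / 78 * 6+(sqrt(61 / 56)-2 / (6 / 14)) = -389 / 39+sqrt(854) / 28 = -8.93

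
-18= -18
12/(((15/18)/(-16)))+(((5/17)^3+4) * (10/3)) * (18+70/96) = 36984203/1768680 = 20.91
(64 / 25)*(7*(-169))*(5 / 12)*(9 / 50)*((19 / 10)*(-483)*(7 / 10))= 455968422 / 3125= 145909.90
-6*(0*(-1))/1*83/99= 0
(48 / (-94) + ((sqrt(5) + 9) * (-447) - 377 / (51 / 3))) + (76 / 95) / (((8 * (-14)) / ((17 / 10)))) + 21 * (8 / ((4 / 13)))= -3914763583 / 1118600 - 447 * sqrt(5)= -4499.22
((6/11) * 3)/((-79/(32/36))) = -0.02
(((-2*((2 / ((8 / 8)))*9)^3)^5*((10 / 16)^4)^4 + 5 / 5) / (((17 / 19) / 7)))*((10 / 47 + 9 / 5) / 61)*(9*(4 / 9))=-1976380192404521763661089601621 / 16354094612480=-120849257585701077.51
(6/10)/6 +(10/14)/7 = 99/490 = 0.20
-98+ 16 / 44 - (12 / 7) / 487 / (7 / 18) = -97.65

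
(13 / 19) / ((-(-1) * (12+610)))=13 / 11818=0.00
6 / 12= 1 / 2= 0.50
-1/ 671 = -0.00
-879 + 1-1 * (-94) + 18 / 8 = -3127 / 4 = -781.75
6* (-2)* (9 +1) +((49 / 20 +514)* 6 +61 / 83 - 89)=2399061 / 830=2890.43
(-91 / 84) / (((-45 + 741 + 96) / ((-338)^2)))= -371293 / 2376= -156.27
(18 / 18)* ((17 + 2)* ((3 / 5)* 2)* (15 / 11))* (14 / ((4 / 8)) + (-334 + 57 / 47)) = -4899150 / 517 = -9476.11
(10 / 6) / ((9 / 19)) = 95 / 27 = 3.52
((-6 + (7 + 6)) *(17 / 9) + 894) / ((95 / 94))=153502 / 171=897.67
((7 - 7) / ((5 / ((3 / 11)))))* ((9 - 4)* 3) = 0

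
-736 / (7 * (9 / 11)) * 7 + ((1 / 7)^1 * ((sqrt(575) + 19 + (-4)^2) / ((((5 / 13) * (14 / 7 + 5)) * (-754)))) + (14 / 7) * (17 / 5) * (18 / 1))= -14198677 / 18270-sqrt(23) / 2842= -777.16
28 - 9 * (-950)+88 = 8666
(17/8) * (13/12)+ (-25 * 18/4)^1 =-10579/96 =-110.20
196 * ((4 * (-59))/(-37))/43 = 46256/1591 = 29.07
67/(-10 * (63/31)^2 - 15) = -64387/54105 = -1.19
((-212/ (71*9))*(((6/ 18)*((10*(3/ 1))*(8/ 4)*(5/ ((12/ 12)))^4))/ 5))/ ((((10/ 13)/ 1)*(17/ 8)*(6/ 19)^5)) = -426508052750/ 2639709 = -161573.89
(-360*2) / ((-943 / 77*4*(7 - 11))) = -3465 / 943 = -3.67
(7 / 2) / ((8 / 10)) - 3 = 11 / 8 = 1.38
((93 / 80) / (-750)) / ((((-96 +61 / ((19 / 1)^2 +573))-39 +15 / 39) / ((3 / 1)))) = 188201 / 5445690000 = 0.00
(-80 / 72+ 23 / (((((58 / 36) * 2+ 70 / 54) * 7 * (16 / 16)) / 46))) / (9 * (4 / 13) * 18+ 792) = 1615601 / 42057792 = 0.04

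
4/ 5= 0.80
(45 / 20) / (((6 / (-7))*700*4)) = -3 / 3200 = -0.00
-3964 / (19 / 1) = -208.63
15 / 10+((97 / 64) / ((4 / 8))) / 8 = 481 / 256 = 1.88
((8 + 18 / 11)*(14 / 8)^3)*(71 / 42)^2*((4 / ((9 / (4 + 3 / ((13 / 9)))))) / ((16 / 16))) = 147746669 / 370656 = 398.61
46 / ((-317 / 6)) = -276 / 317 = -0.87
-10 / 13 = -0.77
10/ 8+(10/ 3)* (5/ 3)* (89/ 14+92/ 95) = 200845/ 4788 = 41.95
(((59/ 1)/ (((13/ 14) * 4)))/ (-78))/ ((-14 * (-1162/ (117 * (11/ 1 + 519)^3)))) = -3293903625/ 15106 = -218052.67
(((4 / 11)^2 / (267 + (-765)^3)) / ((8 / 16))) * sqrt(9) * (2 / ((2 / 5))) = -80 / 9028553303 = -0.00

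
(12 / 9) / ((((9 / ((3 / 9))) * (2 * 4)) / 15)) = 5 / 54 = 0.09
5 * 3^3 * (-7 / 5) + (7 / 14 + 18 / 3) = -365 / 2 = -182.50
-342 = -342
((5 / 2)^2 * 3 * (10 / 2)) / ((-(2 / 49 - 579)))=18375 / 113476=0.16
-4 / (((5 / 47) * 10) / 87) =-327.12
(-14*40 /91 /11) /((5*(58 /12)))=-0.02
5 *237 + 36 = 1221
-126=-126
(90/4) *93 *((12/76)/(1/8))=50220/19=2643.16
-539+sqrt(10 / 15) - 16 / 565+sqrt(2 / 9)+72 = -263871 / 565+sqrt(2) / 3+sqrt(6) / 3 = -465.74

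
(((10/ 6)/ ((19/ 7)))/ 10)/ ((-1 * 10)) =-7/ 1140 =-0.01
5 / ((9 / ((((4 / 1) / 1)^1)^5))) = 5120 / 9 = 568.89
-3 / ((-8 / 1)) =3 / 8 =0.38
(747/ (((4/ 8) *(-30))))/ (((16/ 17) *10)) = -4233/ 800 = -5.29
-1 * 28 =-28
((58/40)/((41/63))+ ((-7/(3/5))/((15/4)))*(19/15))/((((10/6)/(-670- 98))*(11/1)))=2426816/33825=71.75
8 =8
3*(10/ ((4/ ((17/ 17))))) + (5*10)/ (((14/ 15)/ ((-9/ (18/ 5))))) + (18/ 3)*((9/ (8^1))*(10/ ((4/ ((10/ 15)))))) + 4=-3113/ 28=-111.18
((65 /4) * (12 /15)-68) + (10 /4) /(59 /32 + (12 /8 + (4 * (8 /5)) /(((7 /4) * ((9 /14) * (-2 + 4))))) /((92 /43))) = -303245 /5579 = -54.35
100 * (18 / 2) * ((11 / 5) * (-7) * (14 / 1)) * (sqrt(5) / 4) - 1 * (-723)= 723 - 48510 * sqrt(5)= -107748.66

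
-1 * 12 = -12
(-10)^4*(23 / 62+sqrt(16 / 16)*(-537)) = -166355000 / 31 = -5366290.32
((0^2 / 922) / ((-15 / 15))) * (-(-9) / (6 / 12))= 0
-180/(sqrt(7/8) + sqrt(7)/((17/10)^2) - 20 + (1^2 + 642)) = -208080/(400 * sqrt(7) + 289 * sqrt(14) + 720188) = -0.29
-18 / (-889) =18 / 889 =0.02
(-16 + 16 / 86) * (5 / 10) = -340 / 43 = -7.91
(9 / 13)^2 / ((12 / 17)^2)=2601 / 2704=0.96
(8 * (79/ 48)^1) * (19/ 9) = 1501/ 54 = 27.80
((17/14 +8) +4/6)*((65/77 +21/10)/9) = 3.23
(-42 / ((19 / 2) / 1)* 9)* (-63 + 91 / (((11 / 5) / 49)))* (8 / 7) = -18664128 / 209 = -89302.05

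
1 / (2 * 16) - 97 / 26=-1539 / 416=-3.70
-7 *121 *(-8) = 6776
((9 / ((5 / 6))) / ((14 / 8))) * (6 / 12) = 108 / 35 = 3.09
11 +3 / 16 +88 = 99.19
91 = 91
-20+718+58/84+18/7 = 29453/42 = 701.26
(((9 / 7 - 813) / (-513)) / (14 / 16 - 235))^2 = 229583104 / 5026478804361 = 0.00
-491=-491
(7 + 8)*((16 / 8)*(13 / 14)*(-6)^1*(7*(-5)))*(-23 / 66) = -22425 / 11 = -2038.64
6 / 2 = 3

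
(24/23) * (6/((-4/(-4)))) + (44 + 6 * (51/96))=19669/368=53.45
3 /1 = 3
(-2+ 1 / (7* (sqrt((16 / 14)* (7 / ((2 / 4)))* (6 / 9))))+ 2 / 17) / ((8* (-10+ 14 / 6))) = 12 / 391- 3* sqrt(6) / 10304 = 0.03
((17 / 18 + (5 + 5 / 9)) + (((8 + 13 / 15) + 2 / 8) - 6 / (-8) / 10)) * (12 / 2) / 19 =4.96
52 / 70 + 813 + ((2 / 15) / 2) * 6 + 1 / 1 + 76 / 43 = 245890 / 301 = 816.91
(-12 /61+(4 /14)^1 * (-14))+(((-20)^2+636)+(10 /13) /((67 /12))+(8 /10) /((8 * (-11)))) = 6031033469 /5844410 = 1031.93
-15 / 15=-1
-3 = -3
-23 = -23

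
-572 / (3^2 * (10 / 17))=-4862 / 45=-108.04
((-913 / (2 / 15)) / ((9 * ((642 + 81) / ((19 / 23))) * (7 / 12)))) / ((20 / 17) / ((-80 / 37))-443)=0.00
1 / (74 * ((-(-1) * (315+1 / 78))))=39 / 909127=0.00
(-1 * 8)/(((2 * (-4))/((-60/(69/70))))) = -1400/23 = -60.87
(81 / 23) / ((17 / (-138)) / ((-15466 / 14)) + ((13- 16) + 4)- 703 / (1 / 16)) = -3758238 / 12002280919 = -0.00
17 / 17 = 1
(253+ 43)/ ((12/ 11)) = 814/ 3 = 271.33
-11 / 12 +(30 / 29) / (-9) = -1.03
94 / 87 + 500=43594 / 87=501.08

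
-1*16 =-16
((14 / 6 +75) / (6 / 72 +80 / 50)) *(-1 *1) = -4640 / 101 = -45.94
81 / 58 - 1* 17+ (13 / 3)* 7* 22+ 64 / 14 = 799375 / 1218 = 656.30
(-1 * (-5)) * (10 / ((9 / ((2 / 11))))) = 100 / 99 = 1.01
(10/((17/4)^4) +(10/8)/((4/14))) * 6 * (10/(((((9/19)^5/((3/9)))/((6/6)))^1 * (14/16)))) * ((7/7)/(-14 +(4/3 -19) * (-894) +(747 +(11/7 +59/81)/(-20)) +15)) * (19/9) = 3462241639697875/6424565965302141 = 0.54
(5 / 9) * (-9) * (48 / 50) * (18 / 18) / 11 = -24 / 55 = -0.44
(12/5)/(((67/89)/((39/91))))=1.37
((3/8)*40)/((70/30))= 45/7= 6.43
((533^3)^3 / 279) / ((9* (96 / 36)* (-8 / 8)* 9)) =-57608547690367160485.31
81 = 81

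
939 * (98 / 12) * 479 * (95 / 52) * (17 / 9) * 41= 486443398945 / 936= 519704486.05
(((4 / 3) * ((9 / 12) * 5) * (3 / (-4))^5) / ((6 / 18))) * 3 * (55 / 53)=-601425 / 54272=-11.08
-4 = -4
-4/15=-0.27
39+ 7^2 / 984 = 38425 / 984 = 39.05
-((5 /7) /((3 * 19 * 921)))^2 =-25 /135040815441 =-0.00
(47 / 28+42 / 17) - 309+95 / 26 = -1863807 / 6188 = -301.20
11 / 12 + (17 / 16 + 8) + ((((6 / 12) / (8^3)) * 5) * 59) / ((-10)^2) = 613297 / 61440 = 9.98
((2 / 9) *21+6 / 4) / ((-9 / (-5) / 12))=370 / 9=41.11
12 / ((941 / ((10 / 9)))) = 40 / 2823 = 0.01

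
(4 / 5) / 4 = 1 / 5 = 0.20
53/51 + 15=818/51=16.04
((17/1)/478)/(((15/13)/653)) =144313/7170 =20.13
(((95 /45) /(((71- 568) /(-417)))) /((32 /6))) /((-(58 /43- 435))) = 113563 /148280944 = 0.00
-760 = -760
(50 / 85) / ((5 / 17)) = 2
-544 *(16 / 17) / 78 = -256 / 39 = -6.56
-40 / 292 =-10 / 73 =-0.14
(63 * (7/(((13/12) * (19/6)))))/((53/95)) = 158760/689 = 230.42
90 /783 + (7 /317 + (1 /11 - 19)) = -5694863 /303369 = -18.77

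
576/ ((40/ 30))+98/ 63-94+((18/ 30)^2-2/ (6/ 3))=76256/ 225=338.92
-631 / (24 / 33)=-6941 / 8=-867.62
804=804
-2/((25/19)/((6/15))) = -76/125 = -0.61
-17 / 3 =-5.67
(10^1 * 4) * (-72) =-2880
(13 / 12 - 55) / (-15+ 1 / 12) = 647 / 179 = 3.61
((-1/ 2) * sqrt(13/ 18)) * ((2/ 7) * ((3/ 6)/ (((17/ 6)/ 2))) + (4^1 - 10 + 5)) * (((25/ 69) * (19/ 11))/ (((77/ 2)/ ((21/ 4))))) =50825 * sqrt(26)/ 7948248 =0.03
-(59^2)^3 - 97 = -42180533738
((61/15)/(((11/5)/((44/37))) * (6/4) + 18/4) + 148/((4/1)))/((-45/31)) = -1016459/39285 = -25.87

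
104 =104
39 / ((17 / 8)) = 312 / 17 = 18.35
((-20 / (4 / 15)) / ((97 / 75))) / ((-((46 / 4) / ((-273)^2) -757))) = -838451250 / 10945177651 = -0.08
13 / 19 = 0.68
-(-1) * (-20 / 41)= -20 / 41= -0.49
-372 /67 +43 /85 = -28739 /5695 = -5.05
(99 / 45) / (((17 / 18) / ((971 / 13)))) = 192258 / 1105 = 173.99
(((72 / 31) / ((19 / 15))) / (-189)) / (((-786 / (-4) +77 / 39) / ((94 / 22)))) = -146640 / 702109793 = -0.00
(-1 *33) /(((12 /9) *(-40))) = 99 /160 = 0.62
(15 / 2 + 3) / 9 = 1.17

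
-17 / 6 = -2.83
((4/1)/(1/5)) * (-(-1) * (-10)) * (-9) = 1800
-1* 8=-8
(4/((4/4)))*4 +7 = 23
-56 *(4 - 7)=168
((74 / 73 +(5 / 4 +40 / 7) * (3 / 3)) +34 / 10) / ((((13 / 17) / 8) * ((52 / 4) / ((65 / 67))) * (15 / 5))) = 1317874 / 445081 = 2.96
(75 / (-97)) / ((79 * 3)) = -0.00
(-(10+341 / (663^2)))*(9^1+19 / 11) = -107.28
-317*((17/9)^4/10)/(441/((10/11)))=-26476157/31827411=-0.83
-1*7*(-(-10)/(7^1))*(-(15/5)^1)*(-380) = -11400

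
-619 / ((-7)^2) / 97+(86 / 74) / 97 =-20796 / 175861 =-0.12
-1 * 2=-2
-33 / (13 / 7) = -231 / 13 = -17.77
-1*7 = -7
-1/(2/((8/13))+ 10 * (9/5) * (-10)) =4/707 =0.01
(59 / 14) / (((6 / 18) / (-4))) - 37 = -87.57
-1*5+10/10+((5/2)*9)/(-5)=-8.50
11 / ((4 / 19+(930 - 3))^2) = 3971 / 310358689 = 0.00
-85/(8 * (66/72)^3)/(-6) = 3060/1331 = 2.30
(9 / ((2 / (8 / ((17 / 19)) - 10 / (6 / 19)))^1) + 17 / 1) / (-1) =2899 / 34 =85.26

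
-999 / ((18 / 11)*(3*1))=-407 / 2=-203.50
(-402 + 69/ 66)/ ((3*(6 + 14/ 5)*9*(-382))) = 44105/ 9983952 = 0.00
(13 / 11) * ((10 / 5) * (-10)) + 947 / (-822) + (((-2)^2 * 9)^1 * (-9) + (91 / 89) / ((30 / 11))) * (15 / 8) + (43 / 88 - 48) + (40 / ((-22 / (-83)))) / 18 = -1177632533 / 1755792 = -670.71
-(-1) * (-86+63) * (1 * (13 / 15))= -299 / 15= -19.93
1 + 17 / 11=28 / 11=2.55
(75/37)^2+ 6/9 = 19613/4107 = 4.78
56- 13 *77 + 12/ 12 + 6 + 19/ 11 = -10299/ 11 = -936.27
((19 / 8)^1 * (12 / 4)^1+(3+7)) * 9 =1233 / 8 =154.12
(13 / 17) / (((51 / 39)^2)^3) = 62748517 / 410338673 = 0.15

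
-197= -197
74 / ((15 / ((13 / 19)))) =962 / 285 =3.38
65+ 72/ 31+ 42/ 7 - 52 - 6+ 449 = 14394/ 31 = 464.32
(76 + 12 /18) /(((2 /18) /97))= 66930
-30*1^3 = -30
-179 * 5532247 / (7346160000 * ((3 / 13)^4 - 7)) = 158006506567 / 8201679840000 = 0.02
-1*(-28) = 28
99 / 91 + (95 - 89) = 7.09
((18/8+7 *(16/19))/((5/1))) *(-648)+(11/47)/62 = -292209047/276830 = -1055.55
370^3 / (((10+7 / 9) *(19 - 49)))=-15195900 / 97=-156658.76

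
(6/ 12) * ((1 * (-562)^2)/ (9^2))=157922/ 81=1949.65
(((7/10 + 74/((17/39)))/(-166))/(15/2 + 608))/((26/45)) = -260811/90320932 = -0.00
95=95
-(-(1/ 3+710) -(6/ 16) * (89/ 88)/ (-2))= 2999647/ 4224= 710.14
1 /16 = 0.06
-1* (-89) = 89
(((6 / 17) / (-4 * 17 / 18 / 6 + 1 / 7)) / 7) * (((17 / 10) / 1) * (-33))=2673 / 460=5.81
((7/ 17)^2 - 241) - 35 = -79715/ 289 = -275.83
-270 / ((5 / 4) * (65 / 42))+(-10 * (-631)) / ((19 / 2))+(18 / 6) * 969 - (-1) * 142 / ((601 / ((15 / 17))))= 3431.85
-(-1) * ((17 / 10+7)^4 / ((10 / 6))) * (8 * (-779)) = -21421787.43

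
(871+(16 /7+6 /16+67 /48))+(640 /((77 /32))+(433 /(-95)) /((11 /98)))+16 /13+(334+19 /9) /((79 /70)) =1513952647351 /1081800720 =1399.47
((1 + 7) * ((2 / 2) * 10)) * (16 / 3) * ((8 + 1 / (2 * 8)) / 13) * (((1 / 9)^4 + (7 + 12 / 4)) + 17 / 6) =289649720 / 85293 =3395.94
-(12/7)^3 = -1728/343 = -5.04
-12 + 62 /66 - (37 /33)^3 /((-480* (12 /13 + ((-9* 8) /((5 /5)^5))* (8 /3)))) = -11.06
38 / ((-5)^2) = 1.52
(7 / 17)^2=49 / 289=0.17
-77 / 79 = -0.97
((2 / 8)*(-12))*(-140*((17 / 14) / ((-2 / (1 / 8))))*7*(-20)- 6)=8961 / 2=4480.50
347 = 347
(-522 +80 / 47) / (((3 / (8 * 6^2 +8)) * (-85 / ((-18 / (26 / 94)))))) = -43430304 / 1105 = -39303.44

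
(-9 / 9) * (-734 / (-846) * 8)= -2936 / 423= -6.94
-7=-7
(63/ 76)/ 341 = 63/ 25916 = 0.00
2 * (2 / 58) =2 / 29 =0.07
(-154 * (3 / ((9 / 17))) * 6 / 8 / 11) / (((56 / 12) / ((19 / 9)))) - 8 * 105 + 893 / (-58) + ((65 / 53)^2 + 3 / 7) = -6024201139 / 6842724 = -880.38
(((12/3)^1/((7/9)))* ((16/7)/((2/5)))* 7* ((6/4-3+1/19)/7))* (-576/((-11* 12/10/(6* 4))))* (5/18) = -12373.79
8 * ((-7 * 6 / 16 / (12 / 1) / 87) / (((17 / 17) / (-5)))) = 35 / 348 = 0.10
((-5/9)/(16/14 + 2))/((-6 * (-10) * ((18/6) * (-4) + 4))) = 7/19008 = 0.00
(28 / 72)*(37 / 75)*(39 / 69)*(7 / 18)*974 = 11478103 / 279450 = 41.07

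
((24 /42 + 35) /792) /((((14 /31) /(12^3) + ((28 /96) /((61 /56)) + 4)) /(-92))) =-519828336 /536936015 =-0.97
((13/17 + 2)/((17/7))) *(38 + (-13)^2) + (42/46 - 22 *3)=1133736/6647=170.56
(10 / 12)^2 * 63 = 175 / 4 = 43.75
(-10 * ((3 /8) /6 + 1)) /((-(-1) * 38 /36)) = -765 /76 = -10.07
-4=-4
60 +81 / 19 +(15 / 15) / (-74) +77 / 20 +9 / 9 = 971541 / 14060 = 69.10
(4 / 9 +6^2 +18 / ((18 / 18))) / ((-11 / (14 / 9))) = -6860 / 891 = -7.70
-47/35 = -1.34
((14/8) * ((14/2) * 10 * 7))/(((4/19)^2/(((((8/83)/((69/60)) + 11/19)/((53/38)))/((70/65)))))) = 27639681615/3237664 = 8536.92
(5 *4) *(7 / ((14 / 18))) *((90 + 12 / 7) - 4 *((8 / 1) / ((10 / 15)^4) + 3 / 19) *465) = -1808235360 / 133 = -13595754.59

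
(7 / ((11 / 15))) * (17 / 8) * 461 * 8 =822885 / 11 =74807.73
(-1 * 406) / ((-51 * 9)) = 0.88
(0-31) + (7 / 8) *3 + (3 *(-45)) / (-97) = -20939 / 776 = -26.98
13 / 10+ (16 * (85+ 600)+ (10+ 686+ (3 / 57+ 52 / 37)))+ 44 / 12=11662.42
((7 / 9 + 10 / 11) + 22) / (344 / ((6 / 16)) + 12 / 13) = 4355 / 168828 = 0.03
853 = 853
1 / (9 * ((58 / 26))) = 13 / 261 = 0.05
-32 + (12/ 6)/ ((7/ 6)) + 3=-191/ 7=-27.29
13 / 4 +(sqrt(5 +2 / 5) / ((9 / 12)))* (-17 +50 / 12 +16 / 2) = 13 / 4-58* sqrt(15) / 15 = -11.73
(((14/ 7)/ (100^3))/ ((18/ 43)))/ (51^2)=43/ 23409000000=0.00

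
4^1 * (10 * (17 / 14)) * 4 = 1360 / 7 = 194.29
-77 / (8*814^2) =-7 / 481888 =-0.00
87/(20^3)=0.01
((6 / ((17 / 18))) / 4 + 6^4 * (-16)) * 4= -82937.65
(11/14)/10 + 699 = 97871/140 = 699.08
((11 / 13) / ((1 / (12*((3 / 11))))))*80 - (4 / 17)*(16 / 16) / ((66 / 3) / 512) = 525248 / 2431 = 216.06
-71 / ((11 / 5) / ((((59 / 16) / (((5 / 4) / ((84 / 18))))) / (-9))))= 29323 / 594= 49.37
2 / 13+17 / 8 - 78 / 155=28623 / 16120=1.78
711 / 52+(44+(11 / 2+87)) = 7809 / 52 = 150.17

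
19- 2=17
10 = 10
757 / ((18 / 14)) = 5299 / 9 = 588.78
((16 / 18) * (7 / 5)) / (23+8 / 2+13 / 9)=7 / 160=0.04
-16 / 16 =-1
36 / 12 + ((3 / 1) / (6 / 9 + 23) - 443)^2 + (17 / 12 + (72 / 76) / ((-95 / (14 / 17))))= 364076552537441 / 1856197020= 196141.11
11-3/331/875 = 3185872/289625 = 11.00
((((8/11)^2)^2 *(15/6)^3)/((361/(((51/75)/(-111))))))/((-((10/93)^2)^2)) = 13564676448/24444979625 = 0.55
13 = 13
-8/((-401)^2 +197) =-4/80499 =-0.00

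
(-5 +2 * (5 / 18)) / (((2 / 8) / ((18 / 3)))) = -320 / 3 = -106.67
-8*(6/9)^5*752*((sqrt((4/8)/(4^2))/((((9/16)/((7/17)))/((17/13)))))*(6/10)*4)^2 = -1207435264/9240075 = -130.67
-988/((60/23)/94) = -35600.93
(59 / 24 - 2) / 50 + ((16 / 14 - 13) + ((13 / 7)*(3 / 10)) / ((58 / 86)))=-383561 / 34800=-11.02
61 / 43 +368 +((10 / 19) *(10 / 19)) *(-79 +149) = 6035485 / 15523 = 388.81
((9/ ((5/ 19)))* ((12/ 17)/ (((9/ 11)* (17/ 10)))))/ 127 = 5016/ 36703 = 0.14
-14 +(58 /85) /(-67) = -79788 /5695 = -14.01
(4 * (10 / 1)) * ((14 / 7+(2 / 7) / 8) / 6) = 95 / 7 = 13.57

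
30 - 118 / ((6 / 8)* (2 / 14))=-3214 / 3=-1071.33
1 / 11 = 0.09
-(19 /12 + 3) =-55 /12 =-4.58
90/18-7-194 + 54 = -142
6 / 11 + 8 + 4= 138 / 11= 12.55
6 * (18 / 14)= 54 / 7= 7.71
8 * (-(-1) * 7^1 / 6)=28 / 3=9.33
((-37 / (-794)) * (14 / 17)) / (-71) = -259 / 479179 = -0.00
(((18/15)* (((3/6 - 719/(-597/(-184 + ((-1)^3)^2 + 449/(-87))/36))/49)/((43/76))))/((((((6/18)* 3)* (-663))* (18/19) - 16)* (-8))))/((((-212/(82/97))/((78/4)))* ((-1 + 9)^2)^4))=163048894593273/513397264013347929456640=0.00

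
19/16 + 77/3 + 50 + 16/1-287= -9319/48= -194.15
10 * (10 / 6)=50 / 3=16.67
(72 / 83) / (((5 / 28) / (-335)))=-135072 / 83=-1627.37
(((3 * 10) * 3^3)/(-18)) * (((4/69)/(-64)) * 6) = 45/184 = 0.24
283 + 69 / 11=3182 / 11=289.27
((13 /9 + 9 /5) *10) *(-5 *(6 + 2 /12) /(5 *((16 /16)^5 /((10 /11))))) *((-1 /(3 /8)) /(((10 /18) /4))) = 345728 /99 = 3492.20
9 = 9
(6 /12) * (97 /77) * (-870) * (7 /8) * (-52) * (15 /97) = 84825 /22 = 3855.68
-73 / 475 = -0.15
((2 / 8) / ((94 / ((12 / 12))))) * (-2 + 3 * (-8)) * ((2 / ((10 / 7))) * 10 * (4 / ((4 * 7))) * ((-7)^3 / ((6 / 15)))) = 22295 / 188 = 118.59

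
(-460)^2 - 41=211559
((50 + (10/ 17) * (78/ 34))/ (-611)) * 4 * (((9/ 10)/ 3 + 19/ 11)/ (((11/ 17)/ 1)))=-1323728/ 1256827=-1.05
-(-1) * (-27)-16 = -43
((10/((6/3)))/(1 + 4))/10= 0.10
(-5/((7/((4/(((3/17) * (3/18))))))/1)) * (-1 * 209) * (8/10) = 113696/7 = 16242.29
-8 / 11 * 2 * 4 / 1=-64 / 11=-5.82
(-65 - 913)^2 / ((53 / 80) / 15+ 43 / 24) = 1147780800 / 2203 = 521008.08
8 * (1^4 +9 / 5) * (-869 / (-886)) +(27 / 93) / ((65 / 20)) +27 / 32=654224039 / 28564640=22.90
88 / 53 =1.66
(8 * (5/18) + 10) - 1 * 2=92/9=10.22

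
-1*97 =-97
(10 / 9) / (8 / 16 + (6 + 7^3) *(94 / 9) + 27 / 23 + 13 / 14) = 1610 / 5285537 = 0.00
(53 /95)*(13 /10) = 689 /950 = 0.73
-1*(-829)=829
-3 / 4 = -0.75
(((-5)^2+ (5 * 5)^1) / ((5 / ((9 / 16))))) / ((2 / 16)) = 45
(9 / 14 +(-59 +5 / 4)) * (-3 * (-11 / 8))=-52767 / 224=-235.57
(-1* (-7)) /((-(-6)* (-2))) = -7 /12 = -0.58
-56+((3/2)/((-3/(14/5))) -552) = -3047/5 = -609.40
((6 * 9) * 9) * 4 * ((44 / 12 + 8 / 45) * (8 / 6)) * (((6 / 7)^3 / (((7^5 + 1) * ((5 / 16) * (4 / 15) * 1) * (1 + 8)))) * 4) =7174656 / 3603215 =1.99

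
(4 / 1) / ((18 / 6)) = 4 / 3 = 1.33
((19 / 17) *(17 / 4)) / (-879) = -19 / 3516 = -0.01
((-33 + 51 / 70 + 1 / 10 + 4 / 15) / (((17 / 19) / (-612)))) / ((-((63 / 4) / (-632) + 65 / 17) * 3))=-2188337920 / 1142743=-1914.99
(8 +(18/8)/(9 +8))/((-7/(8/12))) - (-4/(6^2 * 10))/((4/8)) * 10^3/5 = 1123/306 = 3.67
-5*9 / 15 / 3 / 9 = -1 / 9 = -0.11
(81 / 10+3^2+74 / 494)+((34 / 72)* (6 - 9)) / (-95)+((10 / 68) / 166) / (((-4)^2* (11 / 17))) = 3737665229 / 216490560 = 17.26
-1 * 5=-5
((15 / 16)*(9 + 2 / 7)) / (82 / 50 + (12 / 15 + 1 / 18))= 3.49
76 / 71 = 1.07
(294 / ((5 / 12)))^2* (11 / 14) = 9779616 / 25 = 391184.64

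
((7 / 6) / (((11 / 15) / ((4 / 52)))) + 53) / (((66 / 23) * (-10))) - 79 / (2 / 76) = -3003.85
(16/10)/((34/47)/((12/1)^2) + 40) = 27072/676885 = 0.04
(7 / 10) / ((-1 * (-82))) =7 / 820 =0.01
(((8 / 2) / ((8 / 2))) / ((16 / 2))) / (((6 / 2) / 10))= 5 / 12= 0.42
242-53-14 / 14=188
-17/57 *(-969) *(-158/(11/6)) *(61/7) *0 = 0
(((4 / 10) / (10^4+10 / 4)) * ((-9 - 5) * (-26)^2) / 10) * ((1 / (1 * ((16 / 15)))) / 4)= -3549 / 400100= -0.01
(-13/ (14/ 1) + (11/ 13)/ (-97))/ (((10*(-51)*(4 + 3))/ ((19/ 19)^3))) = 0.00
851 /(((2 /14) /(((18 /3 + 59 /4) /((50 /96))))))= 237326.88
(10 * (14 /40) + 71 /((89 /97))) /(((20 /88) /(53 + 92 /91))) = 155674761 /8099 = 19221.48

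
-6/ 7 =-0.86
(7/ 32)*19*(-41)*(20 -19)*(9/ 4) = -49077/ 128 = -383.41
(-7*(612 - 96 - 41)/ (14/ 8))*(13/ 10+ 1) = -4370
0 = 0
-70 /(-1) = 70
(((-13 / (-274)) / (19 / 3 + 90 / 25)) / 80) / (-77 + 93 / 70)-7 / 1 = -12110299397 / 1730042576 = -7.00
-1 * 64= -64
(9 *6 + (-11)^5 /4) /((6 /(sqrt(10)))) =-21191.87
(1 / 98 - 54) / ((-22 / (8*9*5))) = 43290 / 49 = 883.47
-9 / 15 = -3 / 5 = -0.60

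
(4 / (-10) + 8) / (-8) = -19 / 20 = -0.95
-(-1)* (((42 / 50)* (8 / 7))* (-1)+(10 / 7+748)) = 748.47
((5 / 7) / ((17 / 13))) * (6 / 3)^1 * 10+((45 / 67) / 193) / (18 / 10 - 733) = 61458430025 / 5625812584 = 10.92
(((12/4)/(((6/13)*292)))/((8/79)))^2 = 1054729/21827584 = 0.05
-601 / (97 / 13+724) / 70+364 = 242281507 / 665630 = 363.99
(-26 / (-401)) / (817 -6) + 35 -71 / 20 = 204558239 / 6504220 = 31.45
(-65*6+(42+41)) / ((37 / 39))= -11973 / 37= -323.59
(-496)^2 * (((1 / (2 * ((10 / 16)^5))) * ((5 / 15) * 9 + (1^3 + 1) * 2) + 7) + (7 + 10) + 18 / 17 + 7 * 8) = 1539062811136 / 53125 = 28970594.09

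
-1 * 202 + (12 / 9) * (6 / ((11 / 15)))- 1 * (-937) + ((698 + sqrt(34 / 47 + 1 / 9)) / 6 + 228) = sqrt(16591) / 846 + 35978 / 33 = 1090.39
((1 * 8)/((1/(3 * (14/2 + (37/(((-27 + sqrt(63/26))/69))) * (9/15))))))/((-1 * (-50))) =-6287244/262375- 30636 * sqrt(182)/262375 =-25.54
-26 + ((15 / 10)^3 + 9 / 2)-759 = -6217 / 8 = -777.12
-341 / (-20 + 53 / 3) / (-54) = -341 / 126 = -2.71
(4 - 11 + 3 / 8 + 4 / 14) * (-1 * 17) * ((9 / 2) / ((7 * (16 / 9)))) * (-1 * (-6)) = 233.82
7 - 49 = -42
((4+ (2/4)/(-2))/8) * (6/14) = 45/224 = 0.20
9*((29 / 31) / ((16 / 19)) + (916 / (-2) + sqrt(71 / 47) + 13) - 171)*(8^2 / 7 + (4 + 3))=-310169745 / 3472 + 1017*sqrt(3337) / 329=-89156.04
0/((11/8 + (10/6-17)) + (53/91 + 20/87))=0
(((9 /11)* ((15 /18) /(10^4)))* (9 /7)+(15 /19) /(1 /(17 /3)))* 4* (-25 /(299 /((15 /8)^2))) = -1178123085 /223967744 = -5.26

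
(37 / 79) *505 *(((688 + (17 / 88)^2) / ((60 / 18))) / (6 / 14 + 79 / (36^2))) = 33869185354557 / 339612152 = 99729.01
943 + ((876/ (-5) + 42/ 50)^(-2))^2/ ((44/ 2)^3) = 3625160266534074665929/ 3844284482008562328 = 943.00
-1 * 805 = -805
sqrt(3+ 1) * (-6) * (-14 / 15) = 56 / 5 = 11.20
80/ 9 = 8.89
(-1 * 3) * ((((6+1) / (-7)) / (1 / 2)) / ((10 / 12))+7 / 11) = 5.29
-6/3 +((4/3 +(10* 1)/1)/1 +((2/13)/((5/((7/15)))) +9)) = 5963/325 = 18.35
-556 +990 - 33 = 401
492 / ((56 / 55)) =6765 / 14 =483.21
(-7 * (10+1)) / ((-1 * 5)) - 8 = 37 / 5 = 7.40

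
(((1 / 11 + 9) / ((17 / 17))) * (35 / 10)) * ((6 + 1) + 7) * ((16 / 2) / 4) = 9800 / 11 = 890.91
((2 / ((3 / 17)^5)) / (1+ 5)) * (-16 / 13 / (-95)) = 22717712 / 900315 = 25.23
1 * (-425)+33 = -392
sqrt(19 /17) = sqrt(323) /17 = 1.06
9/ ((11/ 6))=54/ 11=4.91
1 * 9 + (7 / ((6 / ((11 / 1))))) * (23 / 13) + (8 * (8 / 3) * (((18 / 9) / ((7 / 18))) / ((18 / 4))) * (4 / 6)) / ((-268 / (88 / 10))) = 17104691 / 548730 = 31.17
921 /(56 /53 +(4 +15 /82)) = 4002666 /22771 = 175.78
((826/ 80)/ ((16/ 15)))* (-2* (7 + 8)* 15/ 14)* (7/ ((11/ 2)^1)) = -278775/ 704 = -395.99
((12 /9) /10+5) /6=77 /90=0.86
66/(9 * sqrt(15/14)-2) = 1848/1159 + 594 * sqrt(210)/1159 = 9.02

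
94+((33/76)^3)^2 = 18115084754113/192699928576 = 94.01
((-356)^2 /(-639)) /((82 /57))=-1203992 /8733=-137.87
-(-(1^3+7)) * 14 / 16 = 7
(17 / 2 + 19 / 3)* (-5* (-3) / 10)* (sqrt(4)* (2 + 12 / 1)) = 623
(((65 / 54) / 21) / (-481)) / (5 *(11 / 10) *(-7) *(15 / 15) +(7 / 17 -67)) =85 / 74957967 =0.00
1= 1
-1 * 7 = -7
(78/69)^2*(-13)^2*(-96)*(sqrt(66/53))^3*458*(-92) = 1326093170688*sqrt(3498)/64607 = 1213959968.85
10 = 10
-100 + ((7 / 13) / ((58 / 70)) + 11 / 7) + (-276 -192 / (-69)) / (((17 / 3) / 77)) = -3931675814 / 1031849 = -3810.32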